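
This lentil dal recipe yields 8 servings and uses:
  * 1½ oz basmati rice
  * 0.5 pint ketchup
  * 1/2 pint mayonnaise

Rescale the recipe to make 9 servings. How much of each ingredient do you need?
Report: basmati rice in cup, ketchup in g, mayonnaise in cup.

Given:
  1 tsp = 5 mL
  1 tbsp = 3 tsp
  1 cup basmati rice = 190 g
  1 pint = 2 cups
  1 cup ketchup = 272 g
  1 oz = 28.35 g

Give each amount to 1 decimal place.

Scaling factor: 9/8 = 1.125.
basmati rice: 1.5 oz × 9/8 × 28.35 g/oz ÷ 190 g/cup ≈ 0.3 cup
ketchup: 0.5 pint × 9/8 × 2 cup/pint × 272 g/cup = 306.0 g
mayonnaise: 0.5 pint × 9/8 × 2 cup/pint ≈ 1.1 cup

basmati rice: 0.3 cup; ketchup: 306.0 g; mayonnaise: 1.1 cup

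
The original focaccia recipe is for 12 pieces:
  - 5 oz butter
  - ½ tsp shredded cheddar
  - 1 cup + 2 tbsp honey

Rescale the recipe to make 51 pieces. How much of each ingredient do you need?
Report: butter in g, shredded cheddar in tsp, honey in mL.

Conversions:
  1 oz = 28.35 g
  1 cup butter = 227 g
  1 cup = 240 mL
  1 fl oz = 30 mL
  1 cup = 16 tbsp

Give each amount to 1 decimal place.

Scaling factor: 51/12 = 17/4 = 4.25.
butter: 5 oz × 17/4 × 28.35 g/oz ≈ 602.4 g
shredded cheddar: 0.5 tsp × 17/4 ≈ 2.1 tsp
honey: (1 cup + 2 tbsp = 1.125 cup) × 17/4 × 240 mL/cup = 1147.5 mL

butter: 602.4 g; shredded cheddar: 2.1 tsp; honey: 1147.5 mL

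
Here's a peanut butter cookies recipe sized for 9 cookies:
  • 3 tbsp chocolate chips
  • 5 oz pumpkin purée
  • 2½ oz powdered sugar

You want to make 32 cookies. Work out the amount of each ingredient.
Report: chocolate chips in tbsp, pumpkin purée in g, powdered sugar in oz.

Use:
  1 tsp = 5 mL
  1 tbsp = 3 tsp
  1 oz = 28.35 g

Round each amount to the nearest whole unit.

chocolate chips: 11 tbsp; pumpkin purée: 504 g; powdered sugar: 9 oz

Scaling factor: 32/9.
chocolate chips: 3 tbsp × 32/9 ≈ 11 tbsp
pumpkin purée: 5 oz × 32/9 × 28.35 g/oz = 504 g
powdered sugar: 2.5 oz × 32/9 ≈ 9 oz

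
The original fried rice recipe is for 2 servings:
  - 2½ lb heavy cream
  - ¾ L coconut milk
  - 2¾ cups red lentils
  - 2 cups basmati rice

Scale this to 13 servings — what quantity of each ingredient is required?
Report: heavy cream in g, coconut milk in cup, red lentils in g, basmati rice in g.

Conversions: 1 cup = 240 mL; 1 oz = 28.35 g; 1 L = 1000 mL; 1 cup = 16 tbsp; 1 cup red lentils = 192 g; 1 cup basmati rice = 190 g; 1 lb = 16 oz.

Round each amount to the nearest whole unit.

Scaling factor: 13/2 = 6.5.
heavy cream: 2.5 lb × 13/2 × 16 oz/lb × 28.35 g/oz = 7371 g
coconut milk: 0.75 L × 13/2 × 1000 mL/L ÷ 240 mL/cup ≈ 20 cup
red lentils: 2.75 cup × 13/2 × 192 g/cup = 3432 g
basmati rice: 2 cup × 13/2 × 190 g/cup = 2470 g

heavy cream: 7371 g; coconut milk: 20 cup; red lentils: 3432 g; basmati rice: 2470 g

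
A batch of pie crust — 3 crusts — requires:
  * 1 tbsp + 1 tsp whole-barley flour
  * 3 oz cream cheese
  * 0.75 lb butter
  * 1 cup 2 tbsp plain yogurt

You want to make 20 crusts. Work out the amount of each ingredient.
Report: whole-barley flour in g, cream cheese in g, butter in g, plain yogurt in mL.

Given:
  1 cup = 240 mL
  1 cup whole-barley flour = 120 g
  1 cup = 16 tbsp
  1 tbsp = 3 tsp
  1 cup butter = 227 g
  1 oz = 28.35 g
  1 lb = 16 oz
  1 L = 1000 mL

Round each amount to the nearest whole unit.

Scaling factor: 20/3.
whole-barley flour: (1 tbsp + 1 tsp = 4/3 tbsp) × 20/3 ÷ 16 tbsp/cup × 120 g/cup ≈ 67 g
cream cheese: 3 oz × 20/3 × 28.35 g/oz = 567 g
butter: 0.75 lb × 20/3 × 16 oz/lb × 28.35 g/oz = 2268 g
plain yogurt: (1 cup + 2 tbsp = 1.125 cup) × 20/3 × 240 mL/cup = 1800 mL

whole-barley flour: 67 g; cream cheese: 567 g; butter: 2268 g; plain yogurt: 1800 mL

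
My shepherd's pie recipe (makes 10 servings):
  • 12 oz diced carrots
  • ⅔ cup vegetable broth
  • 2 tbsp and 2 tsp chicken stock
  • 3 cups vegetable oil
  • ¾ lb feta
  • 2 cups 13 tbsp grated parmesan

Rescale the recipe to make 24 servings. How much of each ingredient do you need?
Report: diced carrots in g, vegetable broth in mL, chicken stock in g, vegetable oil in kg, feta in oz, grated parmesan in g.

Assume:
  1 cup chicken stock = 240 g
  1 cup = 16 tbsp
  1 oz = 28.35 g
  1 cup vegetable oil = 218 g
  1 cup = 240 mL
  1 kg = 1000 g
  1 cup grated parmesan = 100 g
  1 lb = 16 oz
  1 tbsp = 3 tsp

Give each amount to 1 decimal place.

diced carrots: 816.5 g; vegetable broth: 384.0 mL; chicken stock: 96.0 g; vegetable oil: 1.6 kg; feta: 28.8 oz; grated parmesan: 675.0 g

Scaling factor: 24/10 = 12/5 = 2.4.
diced carrots: 12 oz × 12/5 × 28.35 g/oz ≈ 816.5 g
vegetable broth: 2/3 cup × 12/5 × 240 mL/cup = 384.0 mL
chicken stock: (2 tbsp + 2 tsp = 8/3 tbsp) × 12/5 ÷ 16 tbsp/cup × 240 g/cup = 96.0 g
vegetable oil: 3 cup × 12/5 × 218 g/cup ÷ 1000 g/kg ≈ 1.6 kg
feta: 0.75 lb × 12/5 × 16 oz/lb = 28.8 oz
grated parmesan: (2 cup + 13 tbsp = 2.8125 cup) × 12/5 × 100 g/cup = 675.0 g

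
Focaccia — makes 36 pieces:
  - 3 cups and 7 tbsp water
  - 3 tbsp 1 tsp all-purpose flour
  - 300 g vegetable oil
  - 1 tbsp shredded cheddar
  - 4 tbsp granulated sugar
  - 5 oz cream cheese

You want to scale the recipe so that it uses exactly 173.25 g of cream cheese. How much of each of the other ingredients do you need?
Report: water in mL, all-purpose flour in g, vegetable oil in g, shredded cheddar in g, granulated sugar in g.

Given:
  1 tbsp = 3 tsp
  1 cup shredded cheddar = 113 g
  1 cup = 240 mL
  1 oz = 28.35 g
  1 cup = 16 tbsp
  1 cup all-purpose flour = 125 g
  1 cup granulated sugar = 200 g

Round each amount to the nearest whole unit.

water: 1008 mL; all-purpose flour: 32 g; vegetable oil: 367 g; shredded cheddar: 9 g; granulated sugar: 61 g

The original recipe has 141.75 g of cream cheese, so the scaling factor is 173.25 ÷ 141.75 = 11/9.
water: (3 cup + 7 tbsp = 3.4375 cup) × 11/9 × 240 mL/cup ≈ 1008 mL
all-purpose flour: (3 tbsp + 1 tsp = 10/3 tbsp) × 11/9 ÷ 16 tbsp/cup × 125 g/cup ≈ 32 g
vegetable oil: 300 g × 11/9 ≈ 367 g
shredded cheddar: 1 tbsp × 11/9 ÷ 16 tbsp/cup × 113 g/cup ≈ 9 g
granulated sugar: 4 tbsp × 11/9 ÷ 16 tbsp/cup × 200 g/cup ≈ 61 g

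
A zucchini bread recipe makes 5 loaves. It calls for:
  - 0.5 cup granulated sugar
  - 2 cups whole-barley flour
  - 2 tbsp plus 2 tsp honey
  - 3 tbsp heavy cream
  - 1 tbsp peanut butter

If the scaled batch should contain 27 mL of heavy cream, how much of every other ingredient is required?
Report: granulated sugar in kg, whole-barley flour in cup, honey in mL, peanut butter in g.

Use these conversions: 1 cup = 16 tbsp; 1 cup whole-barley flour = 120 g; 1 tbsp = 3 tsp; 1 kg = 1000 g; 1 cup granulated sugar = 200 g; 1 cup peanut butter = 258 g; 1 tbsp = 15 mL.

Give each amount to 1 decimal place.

granulated sugar: 0.1 kg; whole-barley flour: 1.2 cup; honey: 24.0 mL; peanut butter: 9.7 g

The original recipe has 45 mL of heavy cream, so the scaling factor is 27 ÷ 45 = 3/5 = 0.6.
granulated sugar: 0.5 cup × 3/5 × 200 g/cup ÷ 1000 g/kg ≈ 0.1 kg
whole-barley flour: 2 cup × 3/5 = 1.2 cup
honey: (2 tbsp + 2 tsp = 8/3 tbsp) × 3/5 × 15 mL/tbsp = 24.0 mL
peanut butter: 1 tbsp × 3/5 ÷ 16 tbsp/cup × 258 g/cup ≈ 9.7 g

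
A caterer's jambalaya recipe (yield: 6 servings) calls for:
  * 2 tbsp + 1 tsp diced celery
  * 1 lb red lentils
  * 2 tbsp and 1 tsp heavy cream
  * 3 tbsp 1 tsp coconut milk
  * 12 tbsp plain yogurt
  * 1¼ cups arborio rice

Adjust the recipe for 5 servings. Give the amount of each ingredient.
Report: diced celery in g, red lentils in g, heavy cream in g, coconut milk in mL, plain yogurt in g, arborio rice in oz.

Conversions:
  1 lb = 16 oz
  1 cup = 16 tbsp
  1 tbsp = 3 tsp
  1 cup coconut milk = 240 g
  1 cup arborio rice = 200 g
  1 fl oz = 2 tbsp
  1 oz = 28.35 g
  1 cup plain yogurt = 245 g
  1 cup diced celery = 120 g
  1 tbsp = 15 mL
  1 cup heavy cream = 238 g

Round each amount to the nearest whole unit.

Scaling factor: 5/6.
diced celery: (2 tbsp + 1 tsp = 7/3 tbsp) × 5/6 ÷ 16 tbsp/cup × 120 g/cup ≈ 15 g
red lentils: 1 lb × 5/6 × 16 oz/lb × 28.35 g/oz = 378 g
heavy cream: (2 tbsp + 1 tsp = 7/3 tbsp) × 5/6 ÷ 16 tbsp/cup × 238 g/cup ≈ 29 g
coconut milk: (3 tbsp + 1 tsp = 10/3 tbsp) × 5/6 × 15 mL/tbsp ≈ 42 mL
plain yogurt: 12 tbsp × 5/6 ÷ 16 tbsp/cup × 245 g/cup ≈ 153 g
arborio rice: 1.25 cup × 5/6 × 200 g/cup ÷ 28.35 g/oz ≈ 7 oz

diced celery: 15 g; red lentils: 378 g; heavy cream: 29 g; coconut milk: 42 mL; plain yogurt: 153 g; arborio rice: 7 oz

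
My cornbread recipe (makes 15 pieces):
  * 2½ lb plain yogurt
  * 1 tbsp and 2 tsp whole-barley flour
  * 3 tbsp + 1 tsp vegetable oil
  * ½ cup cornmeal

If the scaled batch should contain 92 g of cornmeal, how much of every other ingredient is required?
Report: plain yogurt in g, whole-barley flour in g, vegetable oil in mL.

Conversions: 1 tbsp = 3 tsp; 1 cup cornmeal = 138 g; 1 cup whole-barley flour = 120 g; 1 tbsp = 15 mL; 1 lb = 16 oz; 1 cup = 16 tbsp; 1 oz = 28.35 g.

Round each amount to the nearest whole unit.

The original recipe has 69 g of cornmeal, so the scaling factor is 92 ÷ 69 = 4/3.
plain yogurt: 2.5 lb × 4/3 × 16 oz/lb × 28.35 g/oz = 1512 g
whole-barley flour: (1 tbsp + 2 tsp = 5/3 tbsp) × 4/3 ÷ 16 tbsp/cup × 120 g/cup ≈ 17 g
vegetable oil: (3 tbsp + 1 tsp = 10/3 tbsp) × 4/3 × 15 mL/tbsp ≈ 67 mL

plain yogurt: 1512 g; whole-barley flour: 17 g; vegetable oil: 67 mL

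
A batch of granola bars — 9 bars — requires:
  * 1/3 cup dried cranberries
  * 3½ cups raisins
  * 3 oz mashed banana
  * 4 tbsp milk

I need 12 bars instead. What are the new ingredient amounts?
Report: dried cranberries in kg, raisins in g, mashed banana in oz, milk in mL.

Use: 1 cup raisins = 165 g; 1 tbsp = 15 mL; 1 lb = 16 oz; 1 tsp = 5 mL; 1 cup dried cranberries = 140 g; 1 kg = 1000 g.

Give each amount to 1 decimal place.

Scaling factor: 12/9 = 4/3.
dried cranberries: 1/3 cup × 4/3 × 140 g/cup ÷ 1000 g/kg ≈ 0.1 kg
raisins: 3.5 cup × 4/3 × 165 g/cup = 770.0 g
mashed banana: 3 oz × 4/3 = 4.0 oz
milk: 4 tbsp × 4/3 × 15 mL/tbsp = 80.0 mL

dried cranberries: 0.1 kg; raisins: 770.0 g; mashed banana: 4.0 oz; milk: 80.0 mL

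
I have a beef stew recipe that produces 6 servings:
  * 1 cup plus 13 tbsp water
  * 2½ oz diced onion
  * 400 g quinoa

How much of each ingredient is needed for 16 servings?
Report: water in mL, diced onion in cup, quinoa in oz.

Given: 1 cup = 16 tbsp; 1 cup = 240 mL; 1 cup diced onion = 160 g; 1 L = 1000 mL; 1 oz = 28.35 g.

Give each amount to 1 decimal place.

Scaling factor: 16/6 = 8/3.
water: (1 cup + 13 tbsp = 1.8125 cup) × 8/3 × 240 mL/cup = 1160.0 mL
diced onion: 2.5 oz × 8/3 × 28.35 g/oz ÷ 160 g/cup ≈ 1.2 cup
quinoa: 400 g × 8/3 ÷ 28.35 g/oz ≈ 37.6 oz

water: 1160.0 mL; diced onion: 1.2 cup; quinoa: 37.6 oz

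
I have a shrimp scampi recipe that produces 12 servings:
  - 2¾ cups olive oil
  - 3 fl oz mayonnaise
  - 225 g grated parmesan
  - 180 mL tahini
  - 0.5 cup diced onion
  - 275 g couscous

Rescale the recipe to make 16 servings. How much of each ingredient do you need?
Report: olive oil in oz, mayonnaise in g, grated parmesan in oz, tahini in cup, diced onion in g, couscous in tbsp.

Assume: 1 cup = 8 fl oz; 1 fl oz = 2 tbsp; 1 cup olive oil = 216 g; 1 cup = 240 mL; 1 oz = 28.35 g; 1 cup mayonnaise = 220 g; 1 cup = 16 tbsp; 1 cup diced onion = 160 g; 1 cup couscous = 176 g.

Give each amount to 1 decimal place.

Scaling factor: 16/12 = 4/3.
olive oil: 2.75 cup × 4/3 × 216 g/cup ÷ 28.35 g/oz ≈ 27.9 oz
mayonnaise: 3 fl oz × 4/3 ÷ 8 fl oz/cup × 220 g/cup = 110.0 g
grated parmesan: 225 g × 4/3 ÷ 28.35 g/oz ≈ 10.6 oz
tahini: 180 mL × 4/3 ÷ 240 mL/cup = 1.0 cup
diced onion: 0.5 cup × 4/3 × 160 g/cup ≈ 106.7 g
couscous: 275 g × 4/3 ÷ 176 g/cup × 16 tbsp/cup ≈ 33.3 tbsp

olive oil: 27.9 oz; mayonnaise: 110.0 g; grated parmesan: 10.6 oz; tahini: 1.0 cup; diced onion: 106.7 g; couscous: 33.3 tbsp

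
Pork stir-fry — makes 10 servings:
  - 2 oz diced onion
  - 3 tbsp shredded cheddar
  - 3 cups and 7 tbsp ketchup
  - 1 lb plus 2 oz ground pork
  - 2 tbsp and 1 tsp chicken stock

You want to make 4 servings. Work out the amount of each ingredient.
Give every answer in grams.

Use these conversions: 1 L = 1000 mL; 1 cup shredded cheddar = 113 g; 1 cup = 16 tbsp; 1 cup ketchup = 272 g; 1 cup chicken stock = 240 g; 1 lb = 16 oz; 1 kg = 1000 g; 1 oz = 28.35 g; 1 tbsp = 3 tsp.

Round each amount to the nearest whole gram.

diced onion: 23 g; shredded cheddar: 8 g; ketchup: 374 g; ground pork: 204 g; chicken stock: 14 g

Scaling factor: 4/10 = 2/5 = 0.4.
diced onion: 2 oz × 2/5 × 28.35 g/oz ≈ 23 g
shredded cheddar: 3 tbsp × 2/5 ÷ 16 tbsp/cup × 113 g/cup ≈ 8 g
ketchup: (3 cup + 7 tbsp = 3.4375 cup) × 2/5 × 272 g/cup = 374 g
ground pork: (1 lb + 2 oz = 1.125 lb) × 2/5 × 16 oz/lb × 28.35 g/oz ≈ 204 g
chicken stock: (2 tbsp + 1 tsp = 7/3 tbsp) × 2/5 ÷ 16 tbsp/cup × 240 g/cup = 14 g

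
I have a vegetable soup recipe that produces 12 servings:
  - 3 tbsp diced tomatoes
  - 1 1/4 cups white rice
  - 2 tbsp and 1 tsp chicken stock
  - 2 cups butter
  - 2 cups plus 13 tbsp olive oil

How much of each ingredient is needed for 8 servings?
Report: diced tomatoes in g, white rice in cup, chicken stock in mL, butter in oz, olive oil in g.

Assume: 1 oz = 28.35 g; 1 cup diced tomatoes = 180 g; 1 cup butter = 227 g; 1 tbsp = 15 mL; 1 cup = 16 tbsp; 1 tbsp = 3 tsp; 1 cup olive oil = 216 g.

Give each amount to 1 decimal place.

Scaling factor: 8/12 = 2/3.
diced tomatoes: 3 tbsp × 2/3 ÷ 16 tbsp/cup × 180 g/cup = 22.5 g
white rice: 1.25 cup × 2/3 ≈ 0.8 cup
chicken stock: (2 tbsp + 1 tsp = 7/3 tbsp) × 2/3 × 15 mL/tbsp ≈ 23.3 mL
butter: 2 cup × 2/3 × 227 g/cup ÷ 28.35 g/oz ≈ 10.7 oz
olive oil: (2 cup + 13 tbsp = 2.8125 cup) × 2/3 × 216 g/cup = 405.0 g

diced tomatoes: 22.5 g; white rice: 0.8 cup; chicken stock: 23.3 mL; butter: 10.7 oz; olive oil: 405.0 g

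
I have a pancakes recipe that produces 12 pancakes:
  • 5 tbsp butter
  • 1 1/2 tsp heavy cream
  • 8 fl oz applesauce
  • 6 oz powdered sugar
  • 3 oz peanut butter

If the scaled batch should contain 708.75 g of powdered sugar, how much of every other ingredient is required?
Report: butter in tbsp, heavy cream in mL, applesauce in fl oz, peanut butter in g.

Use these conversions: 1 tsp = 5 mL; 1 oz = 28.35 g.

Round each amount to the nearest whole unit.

butter: 21 tbsp; heavy cream: 31 mL; applesauce: 33 fl oz; peanut butter: 354 g

The original recipe has 170.1 g of powdered sugar, so the scaling factor is 708.75 ÷ 170.1 = 25/6.
butter: 5 tbsp × 25/6 ≈ 21 tbsp
heavy cream: 1.5 tsp × 25/6 × 5 mL/tsp ≈ 31 mL
applesauce: 8 fl oz × 25/6 ≈ 33 fl oz
peanut butter: 3 oz × 25/6 × 28.35 g/oz ≈ 354 g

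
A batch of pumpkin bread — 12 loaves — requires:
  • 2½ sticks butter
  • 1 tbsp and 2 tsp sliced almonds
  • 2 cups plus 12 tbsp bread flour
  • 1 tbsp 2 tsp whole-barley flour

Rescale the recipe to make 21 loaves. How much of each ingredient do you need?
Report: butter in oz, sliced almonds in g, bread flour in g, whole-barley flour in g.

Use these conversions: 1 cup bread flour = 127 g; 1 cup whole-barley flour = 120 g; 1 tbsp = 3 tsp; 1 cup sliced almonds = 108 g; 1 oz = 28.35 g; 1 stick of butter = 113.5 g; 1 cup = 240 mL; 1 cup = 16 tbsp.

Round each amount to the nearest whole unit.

butter: 18 oz; sliced almonds: 20 g; bread flour: 611 g; whole-barley flour: 22 g

Scaling factor: 21/12 = 7/4 = 1.75.
butter: 2.5 stick × 7/4 × 113.5 g/stick ÷ 28.35 g/oz ≈ 18 oz
sliced almonds: (1 tbsp + 2 tsp = 5/3 tbsp) × 7/4 ÷ 16 tbsp/cup × 108 g/cup ≈ 20 g
bread flour: (2 cup + 12 tbsp = 2.75 cup) × 7/4 × 127 g/cup ≈ 611 g
whole-barley flour: (1 tbsp + 2 tsp = 5/3 tbsp) × 7/4 ÷ 16 tbsp/cup × 120 g/cup ≈ 22 g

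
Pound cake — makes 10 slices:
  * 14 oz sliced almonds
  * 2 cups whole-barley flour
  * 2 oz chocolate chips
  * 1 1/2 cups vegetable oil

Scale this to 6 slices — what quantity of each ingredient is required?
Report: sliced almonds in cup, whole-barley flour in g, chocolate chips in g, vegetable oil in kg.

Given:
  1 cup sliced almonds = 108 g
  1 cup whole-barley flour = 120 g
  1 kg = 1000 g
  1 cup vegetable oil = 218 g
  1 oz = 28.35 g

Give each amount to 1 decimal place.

Scaling factor: 6/10 = 3/5 = 0.6.
sliced almonds: 14 oz × 3/5 × 28.35 g/oz ÷ 108 g/cup ≈ 2.2 cup
whole-barley flour: 2 cup × 3/5 × 120 g/cup = 144.0 g
chocolate chips: 2 oz × 3/5 × 28.35 g/oz ≈ 34.0 g
vegetable oil: 1.5 cup × 3/5 × 218 g/cup ÷ 1000 g/kg ≈ 0.2 kg

sliced almonds: 2.2 cup; whole-barley flour: 144.0 g; chocolate chips: 34.0 g; vegetable oil: 0.2 kg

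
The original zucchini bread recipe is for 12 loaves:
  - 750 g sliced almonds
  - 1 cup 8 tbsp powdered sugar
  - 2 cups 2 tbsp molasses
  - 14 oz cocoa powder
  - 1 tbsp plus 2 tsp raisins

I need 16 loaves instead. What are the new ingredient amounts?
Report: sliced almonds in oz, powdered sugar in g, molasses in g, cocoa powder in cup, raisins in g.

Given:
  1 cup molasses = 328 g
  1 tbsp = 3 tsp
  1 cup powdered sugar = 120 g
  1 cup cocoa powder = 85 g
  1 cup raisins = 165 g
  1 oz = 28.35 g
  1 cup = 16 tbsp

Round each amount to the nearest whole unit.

Scaling factor: 16/12 = 4/3.
sliced almonds: 750 g × 4/3 ÷ 28.35 g/oz ≈ 35 oz
powdered sugar: (1 cup + 8 tbsp = 1.5 cup) × 4/3 × 120 g/cup = 240 g
molasses: (2 cup + 2 tbsp = 2.125 cup) × 4/3 × 328 g/cup ≈ 929 g
cocoa powder: 14 oz × 4/3 × 28.35 g/oz ÷ 85 g/cup ≈ 6 cup
raisins: (1 tbsp + 2 tsp = 5/3 tbsp) × 4/3 ÷ 16 tbsp/cup × 165 g/cup ≈ 23 g

sliced almonds: 35 oz; powdered sugar: 240 g; molasses: 929 g; cocoa powder: 6 cup; raisins: 23 g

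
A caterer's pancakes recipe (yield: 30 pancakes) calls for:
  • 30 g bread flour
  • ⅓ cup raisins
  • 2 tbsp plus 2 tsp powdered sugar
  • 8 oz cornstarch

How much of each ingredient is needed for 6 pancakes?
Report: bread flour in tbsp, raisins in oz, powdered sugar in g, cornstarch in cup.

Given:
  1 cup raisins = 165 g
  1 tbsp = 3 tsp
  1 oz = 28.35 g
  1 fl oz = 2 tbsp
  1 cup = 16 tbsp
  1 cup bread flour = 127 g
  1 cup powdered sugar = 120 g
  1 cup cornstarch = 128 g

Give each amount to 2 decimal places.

Scaling factor: 6/30 = 1/5 = 0.2.
bread flour: 30 g × 1/5 ÷ 127 g/cup × 16 tbsp/cup ≈ 0.76 tbsp
raisins: 1/3 cup × 1/5 × 165 g/cup ÷ 28.35 g/oz ≈ 0.39 oz
powdered sugar: (2 tbsp + 2 tsp = 8/3 tbsp) × 1/5 ÷ 16 tbsp/cup × 120 g/cup = 4.00 g
cornstarch: 8 oz × 1/5 × 28.35 g/oz ÷ 128 g/cup ≈ 0.35 cup

bread flour: 0.76 tbsp; raisins: 0.39 oz; powdered sugar: 4.00 g; cornstarch: 0.35 cup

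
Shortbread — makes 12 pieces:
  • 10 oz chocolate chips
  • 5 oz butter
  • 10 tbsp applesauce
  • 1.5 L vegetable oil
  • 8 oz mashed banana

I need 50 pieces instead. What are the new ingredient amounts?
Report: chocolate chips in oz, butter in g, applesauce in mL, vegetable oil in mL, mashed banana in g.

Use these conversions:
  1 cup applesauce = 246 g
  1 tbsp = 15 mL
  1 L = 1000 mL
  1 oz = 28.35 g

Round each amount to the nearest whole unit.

Scaling factor: 50/12 = 25/6.
chocolate chips: 10 oz × 25/6 ≈ 42 oz
butter: 5 oz × 25/6 × 28.35 g/oz ≈ 591 g
applesauce: 10 tbsp × 25/6 × 15 mL/tbsp = 625 mL
vegetable oil: 1.5 L × 25/6 × 1000 mL/L = 6250 mL
mashed banana: 8 oz × 25/6 × 28.35 g/oz = 945 g

chocolate chips: 42 oz; butter: 591 g; applesauce: 625 mL; vegetable oil: 6250 mL; mashed banana: 945 g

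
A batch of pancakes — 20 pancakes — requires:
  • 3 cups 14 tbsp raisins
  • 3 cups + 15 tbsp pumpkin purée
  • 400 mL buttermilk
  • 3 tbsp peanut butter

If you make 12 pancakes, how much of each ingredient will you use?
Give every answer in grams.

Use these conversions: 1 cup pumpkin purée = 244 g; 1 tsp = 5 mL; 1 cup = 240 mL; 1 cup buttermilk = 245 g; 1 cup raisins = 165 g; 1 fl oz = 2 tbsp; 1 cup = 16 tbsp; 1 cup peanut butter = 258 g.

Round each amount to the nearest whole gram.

Scaling factor: 12/20 = 3/5 = 0.6.
raisins: (3 cup + 14 tbsp = 3.875 cup) × 3/5 × 165 g/cup ≈ 384 g
pumpkin purée: (3 cup + 15 tbsp = 3.9375 cup) × 3/5 × 244 g/cup ≈ 576 g
buttermilk: 400 mL × 3/5 ÷ 240 mL/cup × 245 g/cup = 245 g
peanut butter: 3 tbsp × 3/5 ÷ 16 tbsp/cup × 258 g/cup ≈ 29 g

raisins: 384 g; pumpkin purée: 576 g; buttermilk: 245 g; peanut butter: 29 g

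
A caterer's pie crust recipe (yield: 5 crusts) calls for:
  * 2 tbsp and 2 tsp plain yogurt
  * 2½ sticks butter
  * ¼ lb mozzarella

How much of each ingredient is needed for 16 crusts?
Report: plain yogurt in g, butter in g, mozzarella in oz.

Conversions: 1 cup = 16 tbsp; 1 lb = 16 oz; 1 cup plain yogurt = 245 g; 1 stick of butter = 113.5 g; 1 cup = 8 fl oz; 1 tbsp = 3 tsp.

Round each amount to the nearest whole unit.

plain yogurt: 131 g; butter: 908 g; mozzarella: 13 oz

Scaling factor: 16/5 = 3.2.
plain yogurt: (2 tbsp + 2 tsp = 8/3 tbsp) × 16/5 ÷ 16 tbsp/cup × 245 g/cup ≈ 131 g
butter: 2.5 stick × 16/5 × 113.5 g/stick = 908 g
mozzarella: 0.25 lb × 16/5 × 16 oz/lb ≈ 13 oz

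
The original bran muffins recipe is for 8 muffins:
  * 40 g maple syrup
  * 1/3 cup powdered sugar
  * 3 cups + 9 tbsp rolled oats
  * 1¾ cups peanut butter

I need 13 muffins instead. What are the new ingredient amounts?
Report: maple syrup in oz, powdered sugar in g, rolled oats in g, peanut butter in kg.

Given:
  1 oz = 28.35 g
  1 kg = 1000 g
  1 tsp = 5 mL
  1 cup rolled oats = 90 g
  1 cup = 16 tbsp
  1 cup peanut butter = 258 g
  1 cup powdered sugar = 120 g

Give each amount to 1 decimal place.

Scaling factor: 13/8 = 1.625.
maple syrup: 40 g × 13/8 ÷ 28.35 g/oz ≈ 2.3 oz
powdered sugar: 1/3 cup × 13/8 × 120 g/cup = 65.0 g
rolled oats: (3 cup + 9 tbsp = 3.5625 cup) × 13/8 × 90 g/cup ≈ 521.0 g
peanut butter: 1.75 cup × 13/8 × 258 g/cup ÷ 1000 g/kg ≈ 0.7 kg

maple syrup: 2.3 oz; powdered sugar: 65.0 g; rolled oats: 521.0 g; peanut butter: 0.7 kg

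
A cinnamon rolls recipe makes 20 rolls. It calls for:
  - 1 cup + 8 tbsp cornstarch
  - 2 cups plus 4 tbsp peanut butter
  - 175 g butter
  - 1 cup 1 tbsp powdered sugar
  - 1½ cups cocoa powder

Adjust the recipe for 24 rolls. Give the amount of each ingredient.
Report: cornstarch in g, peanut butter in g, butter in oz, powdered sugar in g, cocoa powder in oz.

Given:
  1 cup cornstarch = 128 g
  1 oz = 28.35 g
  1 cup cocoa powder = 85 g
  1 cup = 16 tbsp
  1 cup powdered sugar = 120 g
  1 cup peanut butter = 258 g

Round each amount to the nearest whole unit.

cornstarch: 230 g; peanut butter: 697 g; butter: 7 oz; powdered sugar: 153 g; cocoa powder: 5 oz

Scaling factor: 24/20 = 6/5 = 1.2.
cornstarch: (1 cup + 8 tbsp = 1.5 cup) × 6/5 × 128 g/cup ≈ 230 g
peanut butter: (2 cup + 4 tbsp = 2.25 cup) × 6/5 × 258 g/cup ≈ 697 g
butter: 175 g × 6/5 ÷ 28.35 g/oz ≈ 7 oz
powdered sugar: (1 cup + 1 tbsp = 1.0625 cup) × 6/5 × 120 g/cup = 153 g
cocoa powder: 1.5 cup × 6/5 × 85 g/cup ÷ 28.35 g/oz ≈ 5 oz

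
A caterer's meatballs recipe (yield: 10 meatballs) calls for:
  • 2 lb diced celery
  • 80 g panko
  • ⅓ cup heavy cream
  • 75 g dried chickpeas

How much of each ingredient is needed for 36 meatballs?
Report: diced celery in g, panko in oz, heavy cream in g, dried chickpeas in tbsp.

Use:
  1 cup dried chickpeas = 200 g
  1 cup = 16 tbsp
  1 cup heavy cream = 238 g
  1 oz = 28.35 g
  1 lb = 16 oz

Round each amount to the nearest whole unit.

diced celery: 3266 g; panko: 10 oz; heavy cream: 286 g; dried chickpeas: 22 tbsp

Scaling factor: 36/10 = 18/5 = 3.6.
diced celery: 2 lb × 18/5 × 16 oz/lb × 28.35 g/oz ≈ 3266 g
panko: 80 g × 18/5 ÷ 28.35 g/oz ≈ 10 oz
heavy cream: 1/3 cup × 18/5 × 238 g/cup ≈ 286 g
dried chickpeas: 75 g × 18/5 ÷ 200 g/cup × 16 tbsp/cup ≈ 22 tbsp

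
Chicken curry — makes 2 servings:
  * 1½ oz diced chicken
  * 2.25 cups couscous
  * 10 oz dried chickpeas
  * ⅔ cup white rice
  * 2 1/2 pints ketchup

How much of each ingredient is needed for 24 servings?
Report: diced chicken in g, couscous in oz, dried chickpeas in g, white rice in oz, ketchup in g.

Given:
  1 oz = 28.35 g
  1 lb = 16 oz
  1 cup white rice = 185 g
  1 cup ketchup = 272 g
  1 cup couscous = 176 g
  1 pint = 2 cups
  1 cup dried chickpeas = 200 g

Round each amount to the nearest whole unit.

diced chicken: 510 g; couscous: 168 oz; dried chickpeas: 3402 g; white rice: 52 oz; ketchup: 16320 g

Scaling factor: 24/2 = 12.
diced chicken: 1.5 oz × 12 × 28.35 g/oz ≈ 510 g
couscous: 2.25 cup × 12 × 176 g/cup ÷ 28.35 g/oz ≈ 168 oz
dried chickpeas: 10 oz × 12 × 28.35 g/oz = 3402 g
white rice: 2/3 cup × 12 × 185 g/cup ÷ 28.35 g/oz ≈ 52 oz
ketchup: 2.5 pint × 12 × 2 cup/pint × 272 g/cup = 16320 g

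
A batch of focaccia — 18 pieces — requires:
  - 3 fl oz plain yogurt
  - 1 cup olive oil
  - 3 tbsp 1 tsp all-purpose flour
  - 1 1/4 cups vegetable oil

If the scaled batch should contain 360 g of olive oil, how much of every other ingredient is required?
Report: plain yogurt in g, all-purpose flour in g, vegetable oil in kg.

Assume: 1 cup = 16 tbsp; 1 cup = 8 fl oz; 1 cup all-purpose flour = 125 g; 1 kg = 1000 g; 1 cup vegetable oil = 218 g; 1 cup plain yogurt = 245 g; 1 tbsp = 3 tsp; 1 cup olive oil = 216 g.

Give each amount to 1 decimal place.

plain yogurt: 153.1 g; all-purpose flour: 43.4 g; vegetable oil: 0.5 kg

The original recipe has 216 g of olive oil, so the scaling factor is 360 ÷ 216 = 5/3.
plain yogurt: 3 fl oz × 5/3 ÷ 8 fl oz/cup × 245 g/cup ≈ 153.1 g
all-purpose flour: (3 tbsp + 1 tsp = 10/3 tbsp) × 5/3 ÷ 16 tbsp/cup × 125 g/cup ≈ 43.4 g
vegetable oil: 1.25 cup × 5/3 × 218 g/cup ÷ 1000 g/kg ≈ 0.5 kg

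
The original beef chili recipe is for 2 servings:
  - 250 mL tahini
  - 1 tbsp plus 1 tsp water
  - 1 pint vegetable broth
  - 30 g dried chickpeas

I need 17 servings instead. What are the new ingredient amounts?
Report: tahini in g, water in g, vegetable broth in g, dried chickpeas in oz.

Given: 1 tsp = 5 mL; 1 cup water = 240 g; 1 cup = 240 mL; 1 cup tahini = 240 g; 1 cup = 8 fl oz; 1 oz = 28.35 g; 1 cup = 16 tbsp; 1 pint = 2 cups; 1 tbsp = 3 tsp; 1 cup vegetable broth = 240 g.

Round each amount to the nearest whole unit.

Scaling factor: 17/2 = 8.5.
tahini: 250 mL × 17/2 ÷ 240 mL/cup × 240 g/cup = 2125 g
water: (1 tbsp + 1 tsp = 4/3 tbsp) × 17/2 ÷ 16 tbsp/cup × 240 g/cup = 170 g
vegetable broth: 1 pint × 17/2 × 2 cup/pint × 240 g/cup = 4080 g
dried chickpeas: 30 g × 17/2 ÷ 28.35 g/oz ≈ 9 oz

tahini: 2125 g; water: 170 g; vegetable broth: 4080 g; dried chickpeas: 9 oz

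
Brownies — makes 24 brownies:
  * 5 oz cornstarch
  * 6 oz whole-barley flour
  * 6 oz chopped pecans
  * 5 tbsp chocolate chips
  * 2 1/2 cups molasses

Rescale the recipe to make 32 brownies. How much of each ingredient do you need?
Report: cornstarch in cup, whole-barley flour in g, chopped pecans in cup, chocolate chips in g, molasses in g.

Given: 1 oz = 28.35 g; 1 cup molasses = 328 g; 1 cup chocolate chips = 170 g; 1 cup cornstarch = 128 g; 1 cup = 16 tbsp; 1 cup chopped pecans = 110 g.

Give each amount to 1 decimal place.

cornstarch: 1.5 cup; whole-barley flour: 226.8 g; chopped pecans: 2.1 cup; chocolate chips: 70.8 g; molasses: 1093.3 g

Scaling factor: 32/24 = 4/3.
cornstarch: 5 oz × 4/3 × 28.35 g/oz ÷ 128 g/cup ≈ 1.5 cup
whole-barley flour: 6 oz × 4/3 × 28.35 g/oz = 226.8 g
chopped pecans: 6 oz × 4/3 × 28.35 g/oz ÷ 110 g/cup ≈ 2.1 cup
chocolate chips: 5 tbsp × 4/3 ÷ 16 tbsp/cup × 170 g/cup ≈ 70.8 g
molasses: 2.5 cup × 4/3 × 328 g/cup ≈ 1093.3 g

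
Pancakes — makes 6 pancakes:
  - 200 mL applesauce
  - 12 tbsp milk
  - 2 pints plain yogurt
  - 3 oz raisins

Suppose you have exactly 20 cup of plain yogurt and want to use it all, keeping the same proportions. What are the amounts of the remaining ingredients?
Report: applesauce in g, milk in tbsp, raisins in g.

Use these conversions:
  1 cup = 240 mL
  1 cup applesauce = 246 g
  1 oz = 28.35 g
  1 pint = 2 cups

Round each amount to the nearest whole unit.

applesauce: 1025 g; milk: 60 tbsp; raisins: 425 g

The original recipe has 4 cup of plain yogurt, so the scaling factor is 20 ÷ 4 = 5.
applesauce: 200 mL × 5 ÷ 240 mL/cup × 246 g/cup = 1025 g
milk: 12 tbsp × 5 = 60 tbsp
raisins: 3 oz × 5 × 28.35 g/oz ≈ 425 g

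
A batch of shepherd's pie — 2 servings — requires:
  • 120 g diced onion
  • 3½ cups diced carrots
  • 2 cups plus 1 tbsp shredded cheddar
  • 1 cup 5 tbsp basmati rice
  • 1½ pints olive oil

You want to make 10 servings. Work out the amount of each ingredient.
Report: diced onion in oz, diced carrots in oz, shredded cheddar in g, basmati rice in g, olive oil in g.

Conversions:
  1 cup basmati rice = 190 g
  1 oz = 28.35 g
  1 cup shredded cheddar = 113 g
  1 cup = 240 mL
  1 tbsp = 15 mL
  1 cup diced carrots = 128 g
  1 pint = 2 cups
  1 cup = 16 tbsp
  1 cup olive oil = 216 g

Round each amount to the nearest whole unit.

diced onion: 21 oz; diced carrots: 79 oz; shredded cheddar: 1165 g; basmati rice: 1247 g; olive oil: 3240 g

Scaling factor: 10/2 = 5.
diced onion: 120 g × 5 ÷ 28.35 g/oz ≈ 21 oz
diced carrots: 3.5 cup × 5 × 128 g/cup ÷ 28.35 g/oz ≈ 79 oz
shredded cheddar: (2 cup + 1 tbsp = 2.0625 cup) × 5 × 113 g/cup ≈ 1165 g
basmati rice: (1 cup + 5 tbsp = 1.3125 cup) × 5 × 190 g/cup ≈ 1247 g
olive oil: 1.5 pint × 5 × 2 cup/pint × 216 g/cup = 3240 g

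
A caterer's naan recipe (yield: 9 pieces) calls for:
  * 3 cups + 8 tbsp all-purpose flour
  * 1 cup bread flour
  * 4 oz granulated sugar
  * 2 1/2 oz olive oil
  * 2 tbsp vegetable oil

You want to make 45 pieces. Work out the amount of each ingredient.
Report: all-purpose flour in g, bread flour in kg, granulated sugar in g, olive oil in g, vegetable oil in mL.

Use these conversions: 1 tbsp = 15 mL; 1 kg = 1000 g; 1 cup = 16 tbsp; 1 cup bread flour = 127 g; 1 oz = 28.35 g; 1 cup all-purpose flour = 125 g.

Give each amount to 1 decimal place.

all-purpose flour: 2187.5 g; bread flour: 0.6 kg; granulated sugar: 567.0 g; olive oil: 354.4 g; vegetable oil: 150.0 mL

Scaling factor: 45/9 = 5.
all-purpose flour: (3 cup + 8 tbsp = 3.5 cup) × 5 × 125 g/cup = 2187.5 g
bread flour: 1 cup × 5 × 127 g/cup ÷ 1000 g/kg ≈ 0.6 kg
granulated sugar: 4 oz × 5 × 28.35 g/oz = 567.0 g
olive oil: 2.5 oz × 5 × 28.35 g/oz ≈ 354.4 g
vegetable oil: 2 tbsp × 5 × 15 mL/tbsp = 150.0 mL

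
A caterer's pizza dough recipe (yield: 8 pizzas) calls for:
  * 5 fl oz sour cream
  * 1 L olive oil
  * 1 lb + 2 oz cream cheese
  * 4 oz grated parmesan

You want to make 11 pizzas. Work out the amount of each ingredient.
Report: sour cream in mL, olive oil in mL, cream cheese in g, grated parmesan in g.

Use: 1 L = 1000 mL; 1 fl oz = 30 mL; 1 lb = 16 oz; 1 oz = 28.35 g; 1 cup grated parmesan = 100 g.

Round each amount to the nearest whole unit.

Scaling factor: 11/8 = 1.375.
sour cream: 5 fl oz × 11/8 × 30 mL/fl oz ≈ 206 mL
olive oil: 1 L × 11/8 × 1000 mL/L = 1375 mL
cream cheese: (1 lb + 2 oz = 1.125 lb) × 11/8 × 16 oz/lb × 28.35 g/oz ≈ 702 g
grated parmesan: 4 oz × 11/8 × 28.35 g/oz ≈ 156 g

sour cream: 206 mL; olive oil: 1375 mL; cream cheese: 702 g; grated parmesan: 156 g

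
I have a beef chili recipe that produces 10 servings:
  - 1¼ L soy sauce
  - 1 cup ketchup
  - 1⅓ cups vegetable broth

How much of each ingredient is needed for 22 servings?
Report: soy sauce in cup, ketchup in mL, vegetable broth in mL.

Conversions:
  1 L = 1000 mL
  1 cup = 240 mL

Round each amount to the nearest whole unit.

soy sauce: 11 cup; ketchup: 528 mL; vegetable broth: 704 mL

Scaling factor: 22/10 = 11/5 = 2.2.
soy sauce: 1.25 L × 11/5 × 1000 mL/L ÷ 240 mL/cup ≈ 11 cup
ketchup: 1 cup × 11/5 × 240 mL/cup = 528 mL
vegetable broth: 4/3 cup × 11/5 × 240 mL/cup = 704 mL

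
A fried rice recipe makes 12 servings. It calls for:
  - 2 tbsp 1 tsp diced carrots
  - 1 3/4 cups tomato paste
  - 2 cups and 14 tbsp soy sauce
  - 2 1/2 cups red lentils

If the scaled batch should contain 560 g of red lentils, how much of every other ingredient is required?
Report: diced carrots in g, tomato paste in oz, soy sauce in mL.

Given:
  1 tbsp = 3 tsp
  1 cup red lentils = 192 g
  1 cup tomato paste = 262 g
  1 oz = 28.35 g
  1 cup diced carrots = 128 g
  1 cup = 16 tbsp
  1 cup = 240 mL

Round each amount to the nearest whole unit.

diced carrots: 22 g; tomato paste: 19 oz; soy sauce: 805 mL

The original recipe has 480 g of red lentils, so the scaling factor is 560 ÷ 480 = 7/6.
diced carrots: (2 tbsp + 1 tsp = 7/3 tbsp) × 7/6 ÷ 16 tbsp/cup × 128 g/cup ≈ 22 g
tomato paste: 1.75 cup × 7/6 × 262 g/cup ÷ 28.35 g/oz ≈ 19 oz
soy sauce: (2 cup + 14 tbsp = 2.875 cup) × 7/6 × 240 mL/cup = 805 mL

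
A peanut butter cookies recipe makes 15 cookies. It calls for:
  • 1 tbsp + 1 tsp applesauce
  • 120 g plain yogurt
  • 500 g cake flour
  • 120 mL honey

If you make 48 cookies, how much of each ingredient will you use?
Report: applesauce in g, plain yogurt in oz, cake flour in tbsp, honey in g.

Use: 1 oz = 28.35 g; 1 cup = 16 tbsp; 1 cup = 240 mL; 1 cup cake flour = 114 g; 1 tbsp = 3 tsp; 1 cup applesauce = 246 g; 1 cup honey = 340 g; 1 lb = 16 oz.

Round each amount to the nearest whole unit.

applesauce: 66 g; plain yogurt: 14 oz; cake flour: 225 tbsp; honey: 544 g

Scaling factor: 48/15 = 16/5 = 3.2.
applesauce: (1 tbsp + 1 tsp = 4/3 tbsp) × 16/5 ÷ 16 tbsp/cup × 246 g/cup ≈ 66 g
plain yogurt: 120 g × 16/5 ÷ 28.35 g/oz ≈ 14 oz
cake flour: 500 g × 16/5 ÷ 114 g/cup × 16 tbsp/cup ≈ 225 tbsp
honey: 120 mL × 16/5 ÷ 240 mL/cup × 340 g/cup = 544 g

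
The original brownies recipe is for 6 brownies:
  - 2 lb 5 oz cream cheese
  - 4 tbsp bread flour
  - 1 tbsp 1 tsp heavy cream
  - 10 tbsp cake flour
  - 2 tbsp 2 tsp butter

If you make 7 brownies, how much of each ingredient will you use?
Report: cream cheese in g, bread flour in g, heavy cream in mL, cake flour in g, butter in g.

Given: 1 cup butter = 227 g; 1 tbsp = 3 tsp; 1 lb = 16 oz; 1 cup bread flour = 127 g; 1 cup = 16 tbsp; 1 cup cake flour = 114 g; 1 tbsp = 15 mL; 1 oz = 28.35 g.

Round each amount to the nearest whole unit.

cream cheese: 1224 g; bread flour: 37 g; heavy cream: 23 mL; cake flour: 83 g; butter: 44 g

Scaling factor: 7/6.
cream cheese: (2 lb + 5 oz = 2.3125 lb) × 7/6 × 16 oz/lb × 28.35 g/oz ≈ 1224 g
bread flour: 4 tbsp × 7/6 ÷ 16 tbsp/cup × 127 g/cup ≈ 37 g
heavy cream: (1 tbsp + 1 tsp = 4/3 tbsp) × 7/6 × 15 mL/tbsp ≈ 23 mL
cake flour: 10 tbsp × 7/6 ÷ 16 tbsp/cup × 114 g/cup ≈ 83 g
butter: (2 tbsp + 2 tsp = 8/3 tbsp) × 7/6 ÷ 16 tbsp/cup × 227 g/cup ≈ 44 g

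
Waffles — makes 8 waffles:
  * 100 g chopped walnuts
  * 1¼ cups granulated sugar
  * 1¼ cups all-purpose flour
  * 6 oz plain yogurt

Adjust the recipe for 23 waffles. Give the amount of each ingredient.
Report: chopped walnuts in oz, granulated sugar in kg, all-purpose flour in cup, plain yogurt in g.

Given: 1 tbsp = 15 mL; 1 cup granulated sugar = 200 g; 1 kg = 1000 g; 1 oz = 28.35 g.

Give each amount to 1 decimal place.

Scaling factor: 23/8 = 2.875.
chopped walnuts: 100 g × 23/8 ÷ 28.35 g/oz ≈ 10.1 oz
granulated sugar: 1.25 cup × 23/8 × 200 g/cup ÷ 1000 g/kg ≈ 0.7 kg
all-purpose flour: 1.25 cup × 23/8 ≈ 3.6 cup
plain yogurt: 6 oz × 23/8 × 28.35 g/oz ≈ 489.0 g

chopped walnuts: 10.1 oz; granulated sugar: 0.7 kg; all-purpose flour: 3.6 cup; plain yogurt: 489.0 g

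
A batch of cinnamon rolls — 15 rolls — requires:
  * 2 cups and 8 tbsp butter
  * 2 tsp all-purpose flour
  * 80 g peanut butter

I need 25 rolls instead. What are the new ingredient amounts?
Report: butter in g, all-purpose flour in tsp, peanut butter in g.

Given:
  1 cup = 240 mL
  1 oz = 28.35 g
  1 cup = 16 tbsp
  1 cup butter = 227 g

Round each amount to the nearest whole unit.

butter: 946 g; all-purpose flour: 3 tsp; peanut butter: 133 g

Scaling factor: 25/15 = 5/3.
butter: (2 cup + 8 tbsp = 2.5 cup) × 5/3 × 227 g/cup ≈ 946 g
all-purpose flour: 2 tsp × 5/3 ≈ 3 tsp
peanut butter: 80 g × 5/3 ≈ 133 g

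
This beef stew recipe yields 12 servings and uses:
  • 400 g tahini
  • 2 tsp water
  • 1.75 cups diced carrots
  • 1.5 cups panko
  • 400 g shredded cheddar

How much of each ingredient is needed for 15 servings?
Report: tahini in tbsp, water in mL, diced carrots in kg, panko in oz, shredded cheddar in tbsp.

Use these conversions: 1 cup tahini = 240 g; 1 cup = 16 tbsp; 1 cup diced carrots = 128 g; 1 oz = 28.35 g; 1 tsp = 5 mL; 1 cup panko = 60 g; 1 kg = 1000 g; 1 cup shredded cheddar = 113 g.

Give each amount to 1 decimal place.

tahini: 33.3 tbsp; water: 12.5 mL; diced carrots: 0.3 kg; panko: 4.0 oz; shredded cheddar: 70.8 tbsp

Scaling factor: 15/12 = 5/4 = 1.25.
tahini: 400 g × 5/4 ÷ 240 g/cup × 16 tbsp/cup ≈ 33.3 tbsp
water: 2 tsp × 5/4 × 5 mL/tsp = 12.5 mL
diced carrots: 1.75 cup × 5/4 × 128 g/cup ÷ 1000 g/kg ≈ 0.3 kg
panko: 1.5 cup × 5/4 × 60 g/cup ÷ 28.35 g/oz ≈ 4.0 oz
shredded cheddar: 400 g × 5/4 ÷ 113 g/cup × 16 tbsp/cup ≈ 70.8 tbsp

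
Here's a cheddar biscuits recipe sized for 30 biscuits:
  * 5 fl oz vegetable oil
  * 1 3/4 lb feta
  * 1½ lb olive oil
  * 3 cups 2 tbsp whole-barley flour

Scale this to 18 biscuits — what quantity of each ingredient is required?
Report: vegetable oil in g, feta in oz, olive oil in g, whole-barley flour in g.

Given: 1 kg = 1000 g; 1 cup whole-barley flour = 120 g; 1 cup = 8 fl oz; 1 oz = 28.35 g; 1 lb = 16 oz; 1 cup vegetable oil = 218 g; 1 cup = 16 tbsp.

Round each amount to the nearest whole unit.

Scaling factor: 18/30 = 3/5 = 0.6.
vegetable oil: 5 fl oz × 3/5 ÷ 8 fl oz/cup × 218 g/cup ≈ 82 g
feta: 1.75 lb × 3/5 × 16 oz/lb ≈ 17 oz
olive oil: 1.5 lb × 3/5 × 16 oz/lb × 28.35 g/oz ≈ 408 g
whole-barley flour: (3 cup + 2 tbsp = 3.125 cup) × 3/5 × 120 g/cup = 225 g

vegetable oil: 82 g; feta: 17 oz; olive oil: 408 g; whole-barley flour: 225 g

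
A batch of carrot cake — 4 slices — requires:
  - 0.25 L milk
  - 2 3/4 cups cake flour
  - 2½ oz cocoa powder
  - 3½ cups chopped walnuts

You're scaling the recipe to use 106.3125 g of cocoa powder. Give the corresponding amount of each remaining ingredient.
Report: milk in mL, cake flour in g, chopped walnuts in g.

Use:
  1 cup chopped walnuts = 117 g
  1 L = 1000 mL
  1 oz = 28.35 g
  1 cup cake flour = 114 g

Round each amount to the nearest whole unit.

The original recipe has 70.875 g of cocoa powder, so the scaling factor is 106.3125 ÷ 70.875 = 3/2 = 1.5.
milk: 0.25 L × 3/2 × 1000 mL/L = 375 mL
cake flour: 2.75 cup × 3/2 × 114 g/cup ≈ 470 g
chopped walnuts: 3.5 cup × 3/2 × 117 g/cup ≈ 614 g

milk: 375 mL; cake flour: 470 g; chopped walnuts: 614 g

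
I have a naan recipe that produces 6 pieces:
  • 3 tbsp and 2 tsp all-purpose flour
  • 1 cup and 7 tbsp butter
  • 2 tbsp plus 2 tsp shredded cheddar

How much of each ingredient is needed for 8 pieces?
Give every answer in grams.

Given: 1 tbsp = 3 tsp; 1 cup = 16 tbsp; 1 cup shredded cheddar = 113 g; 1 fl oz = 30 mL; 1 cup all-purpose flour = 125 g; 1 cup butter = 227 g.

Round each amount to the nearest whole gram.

all-purpose flour: 38 g; butter: 435 g; shredded cheddar: 25 g

Scaling factor: 8/6 = 4/3.
all-purpose flour: (3 tbsp + 2 tsp = 11/3 tbsp) × 4/3 ÷ 16 tbsp/cup × 125 g/cup ≈ 38 g
butter: (1 cup + 7 tbsp = 1.4375 cup) × 4/3 × 227 g/cup ≈ 435 g
shredded cheddar: (2 tbsp + 2 tsp = 8/3 tbsp) × 4/3 ÷ 16 tbsp/cup × 113 g/cup ≈ 25 g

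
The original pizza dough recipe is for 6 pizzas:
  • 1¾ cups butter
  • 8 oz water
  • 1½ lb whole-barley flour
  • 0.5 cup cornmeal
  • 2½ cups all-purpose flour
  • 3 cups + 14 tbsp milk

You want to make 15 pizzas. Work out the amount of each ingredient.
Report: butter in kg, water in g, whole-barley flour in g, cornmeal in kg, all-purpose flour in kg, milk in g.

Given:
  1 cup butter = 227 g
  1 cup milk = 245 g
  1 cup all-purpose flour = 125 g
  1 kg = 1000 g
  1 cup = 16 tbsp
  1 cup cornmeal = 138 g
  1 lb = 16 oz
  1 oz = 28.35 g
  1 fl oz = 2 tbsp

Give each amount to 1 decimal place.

butter: 1.0 kg; water: 567.0 g; whole-barley flour: 1701.0 g; cornmeal: 0.2 kg; all-purpose flour: 0.8 kg; milk: 2373.4 g

Scaling factor: 15/6 = 5/2 = 2.5.
butter: 1.75 cup × 5/2 × 227 g/cup ÷ 1000 g/kg ≈ 1.0 kg
water: 8 oz × 5/2 × 28.35 g/oz = 567.0 g
whole-barley flour: 1.5 lb × 5/2 × 16 oz/lb × 28.35 g/oz = 1701.0 g
cornmeal: 0.5 cup × 5/2 × 138 g/cup ÷ 1000 g/kg ≈ 0.2 kg
all-purpose flour: 2.5 cup × 5/2 × 125 g/cup ÷ 1000 g/kg ≈ 0.8 kg
milk: (3 cup + 14 tbsp = 3.875 cup) × 5/2 × 245 g/cup ≈ 2373.4 g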